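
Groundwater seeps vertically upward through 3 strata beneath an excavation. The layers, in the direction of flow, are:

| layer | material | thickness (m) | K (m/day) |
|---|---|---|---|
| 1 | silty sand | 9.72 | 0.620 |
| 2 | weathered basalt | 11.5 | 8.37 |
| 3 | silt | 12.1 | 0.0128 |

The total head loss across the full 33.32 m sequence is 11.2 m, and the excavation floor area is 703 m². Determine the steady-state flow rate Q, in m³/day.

Flow is perpendicular to layering, so the layers act in series and the equivalent K is the thickness-weighted harmonic mean.
Total thickness L = 9.72 + 11.5 + 12.1 = 33.32 m.
Σ(b_i/K_i) = 9.72/0.620 + 11.5/8.37 + 12.1/0.0128 = 962.4 d.
K_eq = L / Σ(b_i/K_i) = 33.32 / 962.4 = 0.03462 m/day.
Q = K_eq · A · (Δh/L) = 0.03462 × 703 × (11.2/33.32) = 8.182 m³/day.

8.18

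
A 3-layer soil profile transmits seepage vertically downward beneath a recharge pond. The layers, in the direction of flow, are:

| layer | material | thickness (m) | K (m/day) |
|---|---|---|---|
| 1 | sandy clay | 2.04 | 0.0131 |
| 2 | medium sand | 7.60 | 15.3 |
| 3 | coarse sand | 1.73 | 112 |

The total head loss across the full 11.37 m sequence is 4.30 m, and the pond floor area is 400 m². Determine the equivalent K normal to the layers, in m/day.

Flow is perpendicular to layering, so the layers act in series and the equivalent K is the thickness-weighted harmonic mean.
Total thickness L = 2.04 + 7.60 + 1.73 = 11.37 m.
Σ(b_i/K_i) = 2.04/0.0131 + 7.60/15.3 + 1.73/112 = 156.2 d.
K_eq = L / Σ(b_i/K_i) = 11.37 / 156.2 = 0.07277 m/day.

0.0728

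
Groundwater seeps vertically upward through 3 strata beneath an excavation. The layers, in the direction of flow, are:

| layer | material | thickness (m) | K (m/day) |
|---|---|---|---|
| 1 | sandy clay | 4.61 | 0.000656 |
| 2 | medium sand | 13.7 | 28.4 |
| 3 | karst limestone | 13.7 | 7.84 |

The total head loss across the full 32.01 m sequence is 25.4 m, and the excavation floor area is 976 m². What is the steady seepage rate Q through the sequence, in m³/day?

Flow is perpendicular to layering, so the layers act in series and the equivalent K is the thickness-weighted harmonic mean.
Total thickness L = 4.61 + 13.7 + 13.7 = 32.01 m.
Σ(b_i/K_i) = 4.61/0.000656 + 13.7/28.4 + 13.7/7.84 = 7030 d.
K_eq = L / Σ(b_i/K_i) = 32.01 / 7030 = 0.004554 m/day.
Q = K_eq · A · (Δh/L) = 0.004554 × 976 × (25.4/32.01) = 3.527 m³/day.

3.53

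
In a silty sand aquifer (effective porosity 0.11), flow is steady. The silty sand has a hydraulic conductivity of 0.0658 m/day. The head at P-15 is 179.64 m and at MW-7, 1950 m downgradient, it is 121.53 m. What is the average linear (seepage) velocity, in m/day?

0.0178

Hydraulic gradient i = (179.64 − 121.53) / 1950 = 58.11 / 1950 = 0.02980.
Darcy flux q = K · i = 0.06580 × 0.02980 = 0.001961 m/day.
Seepage velocity v = q / n_e = 0.001961 / 0.11 = 0.01783 m/day.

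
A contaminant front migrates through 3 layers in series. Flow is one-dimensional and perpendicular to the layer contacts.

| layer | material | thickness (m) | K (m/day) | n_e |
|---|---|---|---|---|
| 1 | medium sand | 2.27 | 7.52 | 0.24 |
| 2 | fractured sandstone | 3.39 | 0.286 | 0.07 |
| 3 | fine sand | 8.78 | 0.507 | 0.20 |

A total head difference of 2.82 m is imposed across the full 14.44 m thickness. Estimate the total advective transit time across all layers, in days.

With flow normal to the layers, continuity requires the same specific discharge q through every layer.
Σ(b_i/K_i) = 2.27/7.52 + 3.39/0.286 + 8.78/0.507 = 29.47 d.
q = Δh / Σ(b_i/K_i) = 2.82 / 29.47 = 0.09568 m/day.
In each layer the seepage velocity is v_i = q/n_i, so the layer transit time is t_i = b_i·n_i / q:
  layer 1 (medium sand): t_1 = 2.27 × 0.24 / 0.09568 = 5.694 d
  layer 2 (fractured sandstone): t_2 = 3.39 × 0.07 / 0.09568 = 2.480 d
  layer 3 (fine sand): t_3 = 8.78 × 0.20 / 0.09568 = 18.35 d
Total t = Σ t_i = 26.53 days.

26.5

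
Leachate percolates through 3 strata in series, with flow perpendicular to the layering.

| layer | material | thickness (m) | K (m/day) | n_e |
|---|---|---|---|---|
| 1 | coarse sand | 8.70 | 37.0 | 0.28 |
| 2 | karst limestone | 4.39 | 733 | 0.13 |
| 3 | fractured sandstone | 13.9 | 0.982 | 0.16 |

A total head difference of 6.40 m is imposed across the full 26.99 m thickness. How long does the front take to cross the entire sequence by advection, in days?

With flow normal to the layers, continuity requires the same specific discharge q through every layer.
Σ(b_i/K_i) = 8.70/37.0 + 4.39/733 + 13.9/0.982 = 14.40 d.
q = Δh / Σ(b_i/K_i) = 6.40 / 14.40 = 0.4446 m/day.
In each layer the seepage velocity is v_i = q/n_i, so the layer transit time is t_i = b_i·n_i / q:
  layer 1 (coarse sand): t_1 = 8.70 × 0.28 / 0.4446 = 5.479 d
  layer 2 (karst limestone): t_2 = 4.39 × 0.13 / 0.4446 = 1.284 d
  layer 3 (fractured sandstone): t_3 = 13.9 × 0.16 / 0.4446 = 5.003 d
Total t = Σ t_i = 11.77 days.

11.8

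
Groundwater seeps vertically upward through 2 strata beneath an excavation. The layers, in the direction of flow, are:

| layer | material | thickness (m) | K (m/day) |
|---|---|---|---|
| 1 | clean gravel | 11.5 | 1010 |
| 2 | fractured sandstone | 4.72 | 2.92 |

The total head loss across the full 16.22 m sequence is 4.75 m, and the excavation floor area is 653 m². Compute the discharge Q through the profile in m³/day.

Flow is perpendicular to layering, so the layers act in series and the equivalent K is the thickness-weighted harmonic mean.
Total thickness L = 11.5 + 4.72 = 16.22 m.
Σ(b_i/K_i) = 11.5/1010 + 4.72/2.92 = 1.628 d.
K_eq = L / Σ(b_i/K_i) = 16.22 / 1.628 = 9.964 m/day.
Q = K_eq · A · (Δh/L) = 9.964 × 653 × (4.75/16.22) = 1905 m³/day.

1910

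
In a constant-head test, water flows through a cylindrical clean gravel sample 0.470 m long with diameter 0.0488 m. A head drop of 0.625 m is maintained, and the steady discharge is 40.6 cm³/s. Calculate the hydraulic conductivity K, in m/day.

Cross-sectional area A = π·(d/2)² = π × (0.0488/2)² = 0.001870 m².
Convert discharge: 40.6 cm³/s = 4.060e-05 m³/s.
Darcy's law rearranged: K = Q·L / (A·Δh) = 4.060e-05 × 0.470 / (0.001870 × 0.625) = 0.01632 m/s = 1410 m/day.

1410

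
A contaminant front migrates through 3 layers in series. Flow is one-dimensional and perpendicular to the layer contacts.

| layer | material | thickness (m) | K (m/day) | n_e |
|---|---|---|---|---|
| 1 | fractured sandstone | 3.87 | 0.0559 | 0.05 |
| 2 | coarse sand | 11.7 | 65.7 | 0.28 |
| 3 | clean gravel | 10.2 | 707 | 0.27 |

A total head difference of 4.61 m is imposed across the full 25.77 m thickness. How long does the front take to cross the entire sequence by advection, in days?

93.7

With flow normal to the layers, continuity requires the same specific discharge q through every layer.
Σ(b_i/K_i) = 3.87/0.0559 + 11.7/65.7 + 10.2/707 = 69.42 d.
q = Δh / Σ(b_i/K_i) = 4.61 / 69.42 = 0.06640 m/day.
In each layer the seepage velocity is v_i = q/n_i, so the layer transit time is t_i = b_i·n_i / q:
  layer 1 (fractured sandstone): t_1 = 3.87 × 0.05 / 0.06640 = 2.914 d
  layer 2 (coarse sand): t_2 = 11.7 × 0.28 / 0.06640 = 49.33 d
  layer 3 (clean gravel): t_3 = 10.2 × 0.27 / 0.06640 = 41.47 d
Total t = Σ t_i = 93.72 days.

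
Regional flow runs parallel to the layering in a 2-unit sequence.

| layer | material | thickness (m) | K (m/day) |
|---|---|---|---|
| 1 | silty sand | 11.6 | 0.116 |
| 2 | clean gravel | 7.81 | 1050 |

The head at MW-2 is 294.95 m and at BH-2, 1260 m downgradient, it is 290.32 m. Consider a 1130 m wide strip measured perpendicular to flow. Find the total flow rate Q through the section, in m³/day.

Flow is parallel to layering, so each bed carries its own Darcy discharge and the transmissivities add.
Σ(K_i·b_i) = 0.116×11.6 + 1050×7.81 = 8202 m²/day.
Hydraulic gradient i = (294.95 − 290.32) / 1260 = 4.63 / 1260 = 0.003675.
Q = Σ(K_i·b_i) · W · i = 8202 × 1130 × 0.003675 = 34057 m³/day.

34100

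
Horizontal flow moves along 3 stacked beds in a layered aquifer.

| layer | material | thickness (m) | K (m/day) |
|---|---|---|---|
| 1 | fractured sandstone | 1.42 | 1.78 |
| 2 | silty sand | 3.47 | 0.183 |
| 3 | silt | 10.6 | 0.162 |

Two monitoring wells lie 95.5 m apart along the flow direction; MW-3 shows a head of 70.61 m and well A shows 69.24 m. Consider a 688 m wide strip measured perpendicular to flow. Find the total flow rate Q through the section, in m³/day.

48.2

Flow is parallel to layering, so each bed carries its own Darcy discharge and the transmissivities add.
Σ(K_i·b_i) = 1.78×1.42 + 0.183×3.47 + 0.162×10.6 = 4.880 m²/day.
Hydraulic gradient i = (70.61 − 69.24) / 95.5 = 1.37 / 95.5 = 0.01435.
Q = Σ(K_i·b_i) · W · i = 4.880 × 688 × 0.01435 = 48.16 m³/day.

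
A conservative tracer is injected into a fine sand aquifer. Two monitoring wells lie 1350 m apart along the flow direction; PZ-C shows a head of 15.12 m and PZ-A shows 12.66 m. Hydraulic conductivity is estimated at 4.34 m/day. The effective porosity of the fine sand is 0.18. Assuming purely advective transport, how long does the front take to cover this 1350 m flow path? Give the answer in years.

Hydraulic gradient i = (15.12 − 12.66) / 1350 = 2.46 / 1350 = 0.001822.
Darcy flux q = K · i = 4.340 × 0.001822 = 0.007908 m/day.
Seepage velocity v = q / n_e = 0.007908 / 0.18 = 0.04394 m/day.
Travel time t = L / v = 1350 / 0.04394 = 30727 days = 84.12 years.

84.1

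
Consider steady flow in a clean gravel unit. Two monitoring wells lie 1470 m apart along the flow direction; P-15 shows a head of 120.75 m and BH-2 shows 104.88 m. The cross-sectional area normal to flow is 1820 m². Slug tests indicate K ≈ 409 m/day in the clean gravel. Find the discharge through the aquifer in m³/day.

Hydraulic gradient i = (120.75 − 104.88) / 1470 = 15.87 / 1470 = 0.01080.
Darcy's law: Q = K · A · i = 409.0 × 1820 × 0.01080 = 8036 m³/day.

8040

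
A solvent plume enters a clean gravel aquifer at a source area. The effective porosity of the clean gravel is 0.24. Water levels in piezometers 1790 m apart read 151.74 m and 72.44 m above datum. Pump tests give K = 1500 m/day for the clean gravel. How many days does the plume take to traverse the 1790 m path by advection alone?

6.46

Hydraulic gradient i = (151.74 − 72.44) / 1790 = 79.3 / 1790 = 0.04430.
Darcy flux q = K · i = 1500 × 0.04430 = 66.45 m/day.
Seepage velocity v = q / n_e = 66.45 / 0.24 = 276.9 m/day.
Travel time t = L / v = 1790 / 276.9 = 6.465 days.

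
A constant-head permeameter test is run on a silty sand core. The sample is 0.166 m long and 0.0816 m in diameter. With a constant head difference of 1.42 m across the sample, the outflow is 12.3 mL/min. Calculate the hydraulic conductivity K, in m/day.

0.396

Cross-sectional area A = π·(d/2)² = π × (0.0816/2)² = 0.005230 m².
Convert discharge: 12.3 mL/min = 2.050e-07 m³/s.
Darcy's law rearranged: K = Q·L / (A·Δh) = 2.050e-07 × 0.166 / (0.005230 × 1.42) = 4.583e-06 m/s = 0.3959 m/day.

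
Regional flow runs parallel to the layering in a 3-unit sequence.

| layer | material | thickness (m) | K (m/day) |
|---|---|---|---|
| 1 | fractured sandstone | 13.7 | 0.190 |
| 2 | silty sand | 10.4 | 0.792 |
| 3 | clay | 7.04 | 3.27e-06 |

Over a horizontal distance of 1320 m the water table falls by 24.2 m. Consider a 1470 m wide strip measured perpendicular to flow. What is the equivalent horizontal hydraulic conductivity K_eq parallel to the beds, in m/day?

Flow is parallel to layering, so each bed carries its own Darcy discharge and the transmissivities add.
Σ(K_i·b_i) = 0.190×13.7 + 0.792×10.4 + 3.27e-06×7.04 = 10.84 m²/day.
Total thickness b = 31.14 m, so K_eq = Σ(K_i·b_i)/b = 0.3481 m/day.

0.348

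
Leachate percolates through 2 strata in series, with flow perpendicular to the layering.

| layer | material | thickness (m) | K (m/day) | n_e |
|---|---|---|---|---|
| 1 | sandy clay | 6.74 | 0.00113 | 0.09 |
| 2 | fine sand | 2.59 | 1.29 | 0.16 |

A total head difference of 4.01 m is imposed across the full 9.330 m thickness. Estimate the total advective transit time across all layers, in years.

With flow normal to the layers, continuity requires the same specific discharge q through every layer.
Σ(b_i/K_i) = 6.74/0.00113 + 2.59/1.29 = 5967 d.
q = Δh / Σ(b_i/K_i) = 4.01 / 5967 = 0.0006721 m/day.
In each layer the seepage velocity is v_i = q/n_i, so the layer transit time is t_i = b_i·n_i / q:
  layer 1 (sandy clay): t_1 = 6.74 × 0.09 / 0.0006721 = 902.6 d
  layer 2 (fine sand): t_2 = 2.59 × 0.16 / 0.0006721 = 616.6 d
Total t = Σ t_i = 1519 days = 4.159 years.

4.16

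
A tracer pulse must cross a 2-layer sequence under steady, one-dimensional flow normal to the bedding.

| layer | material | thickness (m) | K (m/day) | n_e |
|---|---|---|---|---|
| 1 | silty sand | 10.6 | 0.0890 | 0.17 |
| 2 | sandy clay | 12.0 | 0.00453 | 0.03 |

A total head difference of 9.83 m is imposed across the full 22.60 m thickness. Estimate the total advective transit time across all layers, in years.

1.67

With flow normal to the layers, continuity requires the same specific discharge q through every layer.
Σ(b_i/K_i) = 10.6/0.0890 + 12.0/0.00453 = 2768 d.
q = Δh / Σ(b_i/K_i) = 9.83 / 2768 = 0.003551 m/day.
In each layer the seepage velocity is v_i = q/n_i, so the layer transit time is t_i = b_i·n_i / q:
  layer 1 (silty sand): t_1 = 10.6 × 0.17 / 0.003551 = 507.4 d
  layer 2 (sandy clay): t_2 = 12.0 × 0.03 / 0.003551 = 101.4 d
Total t = Σ t_i = 608.8 days = 1.667 years.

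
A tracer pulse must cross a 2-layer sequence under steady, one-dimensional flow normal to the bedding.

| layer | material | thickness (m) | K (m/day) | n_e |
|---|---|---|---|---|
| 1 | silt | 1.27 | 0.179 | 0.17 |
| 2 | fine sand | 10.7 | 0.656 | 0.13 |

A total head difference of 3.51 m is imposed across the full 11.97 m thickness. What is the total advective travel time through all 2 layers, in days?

With flow normal to the layers, continuity requires the same specific discharge q through every layer.
Σ(b_i/K_i) = 1.27/0.179 + 10.7/0.656 = 23.41 d.
q = Δh / Σ(b_i/K_i) = 3.51 / 23.41 = 0.1500 m/day.
In each layer the seepage velocity is v_i = q/n_i, so the layer transit time is t_i = b_i·n_i / q:
  layer 1 (silt): t_1 = 1.27 × 0.17 / 0.1500 = 1.440 d
  layer 2 (fine sand): t_2 = 10.7 × 0.13 / 0.1500 = 9.276 d
Total t = Σ t_i = 10.72 days.

10.7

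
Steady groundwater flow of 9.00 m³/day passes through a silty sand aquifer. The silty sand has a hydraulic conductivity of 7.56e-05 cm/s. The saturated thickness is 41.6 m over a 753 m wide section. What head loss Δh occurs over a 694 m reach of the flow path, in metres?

3.05

Convert K: 7.56e-05 cm/s × 864 = 0.06532 m/day.
Cross-sectional area A = 753 × 41.6 = 31325 m².
From Q = K·A·i, i = Q / (K·A) = 9.00 / (0.06532 × 31325) = 0.004399.
Head loss Δh = i · L = 0.004399 × 694 = 3.053 m.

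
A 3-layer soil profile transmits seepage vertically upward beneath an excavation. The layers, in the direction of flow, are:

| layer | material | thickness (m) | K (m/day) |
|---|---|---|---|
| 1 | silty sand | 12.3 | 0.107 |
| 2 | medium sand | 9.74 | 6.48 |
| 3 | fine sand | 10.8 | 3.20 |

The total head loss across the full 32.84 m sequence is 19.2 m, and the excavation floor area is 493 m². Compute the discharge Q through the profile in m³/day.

79.0

Flow is perpendicular to layering, so the layers act in series and the equivalent K is the thickness-weighted harmonic mean.
Total thickness L = 12.3 + 9.74 + 10.8 = 32.84 m.
Σ(b_i/K_i) = 12.3/0.107 + 9.74/6.48 + 10.8/3.20 = 119.8 d.
K_eq = L / Σ(b_i/K_i) = 32.84 / 119.8 = 0.2741 m/day.
Q = K_eq · A · (Δh/L) = 0.2741 × 493 × (19.2/32.84) = 78.99 m³/day.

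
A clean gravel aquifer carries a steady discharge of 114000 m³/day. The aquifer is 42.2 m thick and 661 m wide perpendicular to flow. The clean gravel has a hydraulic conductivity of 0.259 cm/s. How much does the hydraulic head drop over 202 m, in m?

3.69

Convert K: 0.259 cm/s × 864 = 223.8 m/day.
Cross-sectional area A = 661 × 42.2 = 27894 m².
From Q = K·A·i, i = Q / (K·A) = 114000 / (223.8 × 27894) = 0.01826.
Head loss Δh = i · L = 0.01826 × 202 = 3.689 m.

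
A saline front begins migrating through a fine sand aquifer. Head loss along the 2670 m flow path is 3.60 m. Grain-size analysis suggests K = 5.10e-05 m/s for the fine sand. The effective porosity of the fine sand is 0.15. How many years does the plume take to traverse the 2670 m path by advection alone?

185

Convert K: 5.10e-05 m/s × 86400 = 4.406 m/day.
Hydraulic gradient i = Δh / L = 3.60 / 2670 = 0.001348.
Darcy flux q = K · i = 4.406 × 0.001348 = 0.005941 m/day.
Seepage velocity v = q / n_e = 0.005941 / 0.15 = 0.03961 m/day.
Travel time t = L / v = 2670 / 0.03961 = 67410 days = 184.6 years.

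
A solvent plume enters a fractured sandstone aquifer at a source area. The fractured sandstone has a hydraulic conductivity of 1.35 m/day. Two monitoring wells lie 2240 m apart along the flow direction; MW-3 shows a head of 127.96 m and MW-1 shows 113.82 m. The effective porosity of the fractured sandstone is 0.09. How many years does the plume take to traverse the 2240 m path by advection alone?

64.8

Hydraulic gradient i = (127.96 − 113.82) / 2240 = 14.14 / 2240 = 0.006313.
Darcy flux q = K · i = 1.350 × 0.006313 = 0.008522 m/day.
Seepage velocity v = q / n_e = 0.008522 / 0.09 = 0.09469 m/day.
Travel time t = L / v = 2240 / 0.09469 = 23657 days = 64.77 years.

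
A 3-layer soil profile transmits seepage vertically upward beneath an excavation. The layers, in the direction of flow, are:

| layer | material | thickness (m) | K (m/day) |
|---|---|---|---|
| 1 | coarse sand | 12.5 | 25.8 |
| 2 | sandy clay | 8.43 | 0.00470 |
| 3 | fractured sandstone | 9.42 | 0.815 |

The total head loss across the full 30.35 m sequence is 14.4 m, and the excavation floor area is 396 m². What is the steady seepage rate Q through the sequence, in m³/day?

3.16

Flow is perpendicular to layering, so the layers act in series and the equivalent K is the thickness-weighted harmonic mean.
Total thickness L = 12.5 + 8.43 + 9.42 = 30.35 m.
Σ(b_i/K_i) = 12.5/25.8 + 8.43/0.00470 + 9.42/0.815 = 1806 d.
K_eq = L / Σ(b_i/K_i) = 30.35 / 1806 = 0.01681 m/day.
Q = K_eq · A · (Δh/L) = 0.01681 × 396 × (14.4/30.35) = 3.158 m³/day.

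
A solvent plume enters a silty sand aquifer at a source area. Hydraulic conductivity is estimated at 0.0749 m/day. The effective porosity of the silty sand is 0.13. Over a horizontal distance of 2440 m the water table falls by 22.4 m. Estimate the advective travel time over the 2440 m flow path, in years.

Hydraulic gradient i = Δh / L = 22.4 / 2440 = 0.009180.
Darcy flux q = K · i = 0.07490 × 0.009180 = 0.0006876 m/day.
Seepage velocity v = q / n_e = 0.0006876 / 0.13 = 0.005289 m/day.
Travel time t = L / v = 2440 / 0.005289 = 4.613e+05 days = 1263 years.

1260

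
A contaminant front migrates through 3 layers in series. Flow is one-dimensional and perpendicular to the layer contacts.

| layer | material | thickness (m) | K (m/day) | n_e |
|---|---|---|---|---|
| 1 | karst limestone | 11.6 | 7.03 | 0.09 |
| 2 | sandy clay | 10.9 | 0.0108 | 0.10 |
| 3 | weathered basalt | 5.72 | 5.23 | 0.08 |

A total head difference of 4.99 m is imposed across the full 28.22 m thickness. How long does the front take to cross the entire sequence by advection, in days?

With flow normal to the layers, continuity requires the same specific discharge q through every layer.
Σ(b_i/K_i) = 11.6/7.03 + 10.9/0.0108 + 5.72/5.23 = 1012 d.
q = Δh / Σ(b_i/K_i) = 4.99 / 1012 = 0.004931 m/day.
In each layer the seepage velocity is v_i = q/n_i, so the layer transit time is t_i = b_i·n_i / q:
  layer 1 (karst limestone): t_1 = 11.6 × 0.09 / 0.004931 = 211.7 d
  layer 2 (sandy clay): t_2 = 10.9 × 0.10 / 0.004931 = 221.1 d
  layer 3 (weathered basalt): t_3 = 5.72 × 0.08 / 0.004931 = 92.80 d
Total t = Σ t_i = 525.6 days.

526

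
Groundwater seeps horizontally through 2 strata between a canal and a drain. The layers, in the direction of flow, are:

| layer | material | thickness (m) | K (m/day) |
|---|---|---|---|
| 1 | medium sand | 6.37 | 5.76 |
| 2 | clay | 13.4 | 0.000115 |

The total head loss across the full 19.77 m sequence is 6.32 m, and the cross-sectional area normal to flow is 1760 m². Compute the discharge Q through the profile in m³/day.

Flow is perpendicular to layering, so the layers act in series and the equivalent K is the thickness-weighted harmonic mean.
Total thickness L = 6.37 + 13.4 = 19.77 m.
Σ(b_i/K_i) = 6.37/5.76 + 13.4/0.000115 = 1.165e+05 d.
K_eq = L / Σ(b_i/K_i) = 19.77 / 1.165e+05 = 0.0001697 m/day.
Q = K_eq · A · (Δh/L) = 0.0001697 × 1760 × (6.32/19.77) = 0.09546 m³/day.

0.0955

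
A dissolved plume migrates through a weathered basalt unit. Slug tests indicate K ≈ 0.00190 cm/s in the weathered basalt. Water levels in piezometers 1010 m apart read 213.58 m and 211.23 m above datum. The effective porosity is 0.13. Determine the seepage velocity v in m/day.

Convert K: 0.00190 cm/s × 864 = 1.642 m/day.
Hydraulic gradient i = (213.58 − 211.23) / 1010 = 2.35 / 1010 = 0.002327.
Darcy flux q = K · i = 1.642 × 0.002327 = 0.003820 m/day.
Seepage velocity v = q / n_e = 0.003820 / 0.13 = 0.02938 m/day.

0.0294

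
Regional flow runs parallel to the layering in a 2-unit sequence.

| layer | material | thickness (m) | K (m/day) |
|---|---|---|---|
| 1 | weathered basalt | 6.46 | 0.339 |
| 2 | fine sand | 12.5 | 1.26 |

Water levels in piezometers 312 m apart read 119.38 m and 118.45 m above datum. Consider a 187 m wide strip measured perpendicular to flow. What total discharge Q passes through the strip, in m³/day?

Flow is parallel to layering, so each bed carries its own Darcy discharge and the transmissivities add.
Σ(K_i·b_i) = 0.339×6.46 + 1.26×12.5 = 17.94 m²/day.
Hydraulic gradient i = (119.38 − 118.45) / 312 = 0.93 / 312 = 0.002981.
Q = Σ(K_i·b_i) · W · i = 17.94 × 187 × 0.002981 = 10.000 m³/day.

10.0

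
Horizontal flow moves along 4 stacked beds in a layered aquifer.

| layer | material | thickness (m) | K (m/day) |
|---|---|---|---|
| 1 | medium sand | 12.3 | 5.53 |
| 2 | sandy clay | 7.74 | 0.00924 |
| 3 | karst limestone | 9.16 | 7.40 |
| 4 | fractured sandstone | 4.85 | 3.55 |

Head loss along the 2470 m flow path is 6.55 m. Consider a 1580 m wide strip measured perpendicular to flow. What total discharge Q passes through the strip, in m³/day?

Flow is parallel to layering, so each bed carries its own Darcy discharge and the transmissivities add.
Σ(K_i·b_i) = 5.53×12.3 + 0.00924×7.74 + 7.40×9.16 + 3.55×4.85 = 153.1 m²/day.
Hydraulic gradient i = Δh / L = 6.55 / 2470 = 0.002652.
Q = Σ(K_i·b_i) · W · i = 153.1 × 1580 × 0.002652 = 641.4 m³/day.

641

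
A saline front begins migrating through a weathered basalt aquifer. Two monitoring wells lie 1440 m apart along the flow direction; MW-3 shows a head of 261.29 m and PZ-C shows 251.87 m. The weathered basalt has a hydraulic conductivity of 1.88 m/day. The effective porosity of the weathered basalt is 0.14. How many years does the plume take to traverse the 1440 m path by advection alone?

44.9

Hydraulic gradient i = (261.29 − 251.87) / 1440 = 9.42 / 1440 = 0.006542.
Darcy flux q = K · i = 1.880 × 0.006542 = 0.01230 m/day.
Seepage velocity v = q / n_e = 0.01230 / 0.14 = 0.08785 m/day.
Travel time t = L / v = 1440 / 0.08785 = 16392 days = 44.88 years.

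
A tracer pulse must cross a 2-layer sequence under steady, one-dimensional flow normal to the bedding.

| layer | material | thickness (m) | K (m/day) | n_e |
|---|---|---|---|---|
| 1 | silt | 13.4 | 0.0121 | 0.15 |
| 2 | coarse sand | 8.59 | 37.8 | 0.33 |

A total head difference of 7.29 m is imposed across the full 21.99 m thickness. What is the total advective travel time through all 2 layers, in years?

2.02

With flow normal to the layers, continuity requires the same specific discharge q through every layer.
Σ(b_i/K_i) = 13.4/0.0121 + 8.59/37.8 = 1108 d.
q = Δh / Σ(b_i/K_i) = 7.29 / 1108 = 0.006581 m/day.
In each layer the seepage velocity is v_i = q/n_i, so the layer transit time is t_i = b_i·n_i / q:
  layer 1 (silt): t_1 = 13.4 × 0.15 / 0.006581 = 305.4 d
  layer 2 (coarse sand): t_2 = 8.59 × 0.33 / 0.006581 = 430.7 d
Total t = Σ t_i = 736.1 days = 2.015 years.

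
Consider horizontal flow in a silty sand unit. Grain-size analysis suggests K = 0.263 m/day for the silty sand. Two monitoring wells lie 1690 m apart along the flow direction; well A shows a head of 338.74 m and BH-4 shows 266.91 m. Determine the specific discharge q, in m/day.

0.0112

Hydraulic gradient i = (338.74 − 266.91) / 1690 = 71.83 / 1690 = 0.04250.
Specific discharge q = K · i = 0.2630 × 0.04250 = 0.01118 m/day.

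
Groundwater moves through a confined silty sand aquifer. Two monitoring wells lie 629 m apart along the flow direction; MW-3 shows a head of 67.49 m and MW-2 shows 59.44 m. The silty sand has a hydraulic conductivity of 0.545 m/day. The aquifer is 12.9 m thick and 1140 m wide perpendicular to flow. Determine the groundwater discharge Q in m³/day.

103

Cross-sectional area A = 1140 × 12.9 = 14706 m².
Hydraulic gradient i = (67.49 − 59.44) / 629 = 8.05 / 629 = 0.01280.
Darcy's law: Q = K · A · i = 0.5450 × 14706 × 0.01280 = 102.6 m³/day.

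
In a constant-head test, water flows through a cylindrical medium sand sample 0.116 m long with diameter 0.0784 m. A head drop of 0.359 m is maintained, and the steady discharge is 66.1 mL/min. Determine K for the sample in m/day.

6.37

Cross-sectional area A = π·(d/2)² = π × (0.0784/2)² = 0.004827 m².
Convert discharge: 66.1 mL/min = 1.102e-06 m³/s.
Darcy's law rearranged: K = Q·L / (A·Δh) = 1.102e-06 × 0.116 / (0.004827 × 0.359) = 7.374e-05 m/s = 6.371 m/day.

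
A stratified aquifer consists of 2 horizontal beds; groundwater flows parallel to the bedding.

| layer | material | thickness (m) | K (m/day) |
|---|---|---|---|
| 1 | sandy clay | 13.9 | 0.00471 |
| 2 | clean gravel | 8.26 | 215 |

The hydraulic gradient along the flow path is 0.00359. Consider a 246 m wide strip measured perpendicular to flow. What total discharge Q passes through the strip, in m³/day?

1570

Flow is parallel to layering, so each bed carries its own Darcy discharge and the transmissivities add.
Σ(K_i·b_i) = 0.00471×13.9 + 215×8.26 = 1776 m²/day.
Hydraulic gradient i = 0.00359.
Q = Σ(K_i·b_i) · W · i = 1776 × 246 × 0.003590 = 1568 m³/day.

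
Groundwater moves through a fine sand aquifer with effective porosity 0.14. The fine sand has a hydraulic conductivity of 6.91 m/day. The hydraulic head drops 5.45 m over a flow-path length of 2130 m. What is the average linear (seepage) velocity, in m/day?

Hydraulic gradient i = Δh / L = 5.45 / 2130 = 0.002559.
Darcy flux q = K · i = 6.910 × 0.002559 = 0.01768 m/day.
Seepage velocity v = q / n_e = 0.01768 / 0.14 = 0.1263 m/day.

0.126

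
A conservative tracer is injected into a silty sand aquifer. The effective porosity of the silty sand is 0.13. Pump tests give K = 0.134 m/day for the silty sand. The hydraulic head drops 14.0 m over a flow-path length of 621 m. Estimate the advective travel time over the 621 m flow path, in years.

Hydraulic gradient i = Δh / L = 14.0 / 621 = 0.02254.
Darcy flux q = K · i = 0.1340 × 0.02254 = 0.003021 m/day.
Seepage velocity v = q / n_e = 0.003021 / 0.13 = 0.02324 m/day.
Travel time t = L / v = 621 / 0.02324 = 26724 days = 73.17 years.

73.2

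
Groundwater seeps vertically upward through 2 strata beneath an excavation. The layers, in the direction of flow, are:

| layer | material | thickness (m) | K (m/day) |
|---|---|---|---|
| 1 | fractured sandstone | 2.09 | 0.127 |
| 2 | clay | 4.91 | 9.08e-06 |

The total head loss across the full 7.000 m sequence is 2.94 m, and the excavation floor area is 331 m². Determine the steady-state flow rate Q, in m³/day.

Flow is perpendicular to layering, so the layers act in series and the equivalent K is the thickness-weighted harmonic mean.
Total thickness L = 2.09 + 4.91 = 7.000 m.
Σ(b_i/K_i) = 2.09/0.127 + 4.91/9.08e-06 = 5.408e+05 d.
K_eq = L / Σ(b_i/K_i) = 7.000 / 5.408e+05 = 1.294e-05 m/day.
Q = K_eq · A · (Δh/L) = 1.294e-05 × 331 × (2.94/7.000) = 0.001800 m³/day.

0.00180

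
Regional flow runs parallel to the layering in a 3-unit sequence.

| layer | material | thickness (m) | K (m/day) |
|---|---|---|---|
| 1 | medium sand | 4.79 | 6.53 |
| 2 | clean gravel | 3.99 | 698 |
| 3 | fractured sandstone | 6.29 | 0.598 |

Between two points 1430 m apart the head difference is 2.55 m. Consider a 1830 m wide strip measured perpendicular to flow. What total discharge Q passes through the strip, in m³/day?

9200

Flow is parallel to layering, so each bed carries its own Darcy discharge and the transmissivities add.
Σ(K_i·b_i) = 6.53×4.79 + 698×3.99 + 0.598×6.29 = 2820 m²/day.
Hydraulic gradient i = Δh / L = 2.55 / 1430 = 0.001783.
Q = Σ(K_i·b_i) · W · i = 2820 × 1830 × 0.001783 = 9203 m³/day.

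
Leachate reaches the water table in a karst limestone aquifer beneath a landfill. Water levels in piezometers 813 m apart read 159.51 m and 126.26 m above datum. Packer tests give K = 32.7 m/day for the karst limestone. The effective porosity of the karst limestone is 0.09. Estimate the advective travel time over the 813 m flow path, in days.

54.7

Hydraulic gradient i = (159.51 − 126.26) / 813 = 33.25 / 813 = 0.04090.
Darcy flux q = K · i = 32.70 × 0.04090 = 1.337 m/day.
Seepage velocity v = q / n_e = 1.337 / 0.09 = 14.86 m/day.
Travel time t = L / v = 813 / 14.86 = 54.71 days.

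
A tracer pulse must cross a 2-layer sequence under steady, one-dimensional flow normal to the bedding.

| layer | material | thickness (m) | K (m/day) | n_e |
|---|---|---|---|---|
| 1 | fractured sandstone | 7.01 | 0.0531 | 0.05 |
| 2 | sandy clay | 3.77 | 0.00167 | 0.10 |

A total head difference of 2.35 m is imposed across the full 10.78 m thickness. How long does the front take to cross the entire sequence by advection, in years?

With flow normal to the layers, continuity requires the same specific discharge q through every layer.
Σ(b_i/K_i) = 7.01/0.0531 + 3.77/0.00167 = 2390 d.
q = Δh / Σ(b_i/K_i) = 2.35 / 2390 = 0.0009835 m/day.
In each layer the seepage velocity is v_i = q/n_i, so the layer transit time is t_i = b_i·n_i / q:
  layer 1 (fractured sandstone): t_1 = 7.01 × 0.05 / 0.0009835 = 356.4 d
  layer 2 (sandy clay): t_2 = 3.77 × 0.10 / 0.0009835 = 383.3 d
Total t = Σ t_i = 739.7 days = 2.025 years.

2.03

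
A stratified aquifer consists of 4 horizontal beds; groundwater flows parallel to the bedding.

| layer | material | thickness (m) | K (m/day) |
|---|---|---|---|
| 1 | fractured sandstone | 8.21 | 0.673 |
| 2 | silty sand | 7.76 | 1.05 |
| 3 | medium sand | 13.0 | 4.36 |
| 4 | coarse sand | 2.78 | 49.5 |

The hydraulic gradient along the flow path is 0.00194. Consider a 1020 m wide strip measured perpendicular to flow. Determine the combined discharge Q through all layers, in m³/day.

412

Flow is parallel to layering, so each bed carries its own Darcy discharge and the transmissivities add.
Σ(K_i·b_i) = 0.673×8.21 + 1.05×7.76 + 4.36×13.0 + 49.5×2.78 = 208.0 m²/day.
Hydraulic gradient i = 0.00194.
Q = Σ(K_i·b_i) · W · i = 208.0 × 1020 × 0.001940 = 411.5 m³/day.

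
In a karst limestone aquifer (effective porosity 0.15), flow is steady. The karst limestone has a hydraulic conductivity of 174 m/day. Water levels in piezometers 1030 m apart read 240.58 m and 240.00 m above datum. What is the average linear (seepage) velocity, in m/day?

0.653

Hydraulic gradient i = (240.58 − 240.00) / 1030 = 0.58 / 1030 = 0.0005631.
Darcy flux q = K · i = 174.0 × 0.0005631 = 0.09798 m/day.
Seepage velocity v = q / n_e = 0.09798 / 0.15 = 0.6532 m/day.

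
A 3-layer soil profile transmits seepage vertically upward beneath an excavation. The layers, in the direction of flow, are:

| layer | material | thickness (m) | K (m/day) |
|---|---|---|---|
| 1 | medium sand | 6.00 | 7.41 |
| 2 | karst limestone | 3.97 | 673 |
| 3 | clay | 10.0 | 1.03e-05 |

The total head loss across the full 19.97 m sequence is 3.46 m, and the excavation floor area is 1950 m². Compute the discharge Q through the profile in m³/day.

0.00695

Flow is perpendicular to layering, so the layers act in series and the equivalent K is the thickness-weighted harmonic mean.
Total thickness L = 6.00 + 3.97 + 10.0 = 19.97 m.
Σ(b_i/K_i) = 6.00/7.41 + 3.97/673 + 10.0/1.03e-05 = 9.709e+05 d.
K_eq = L / Σ(b_i/K_i) = 19.97 / 9.709e+05 = 2.057e-05 m/day.
Q = K_eq · A · (Δh/L) = 2.057e-05 × 1950 × (3.46/19.97) = 0.006949 m³/day.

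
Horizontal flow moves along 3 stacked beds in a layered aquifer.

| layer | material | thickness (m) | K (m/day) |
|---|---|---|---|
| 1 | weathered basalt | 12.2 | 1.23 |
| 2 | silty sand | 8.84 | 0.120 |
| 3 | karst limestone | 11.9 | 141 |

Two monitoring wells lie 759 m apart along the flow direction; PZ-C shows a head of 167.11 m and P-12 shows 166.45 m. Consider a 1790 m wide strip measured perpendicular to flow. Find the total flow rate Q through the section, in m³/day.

2640

Flow is parallel to layering, so each bed carries its own Darcy discharge and the transmissivities add.
Σ(K_i·b_i) = 1.23×12.2 + 0.120×8.84 + 141×11.9 = 1694 m²/day.
Hydraulic gradient i = (167.11 − 166.45) / 759 = 0.66 / 759 = 0.0008696.
Q = Σ(K_i·b_i) · W · i = 1694 × 1790 × 0.0008696 = 2637 m³/day.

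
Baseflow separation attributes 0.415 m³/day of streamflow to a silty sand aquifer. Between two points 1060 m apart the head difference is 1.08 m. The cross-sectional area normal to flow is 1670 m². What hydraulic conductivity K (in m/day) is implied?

Hydraulic gradient i = Δh / L = 1.08 / 1060 = 0.001019.
From Q = K·A·i, K = Q / (A·i) = 0.415 / (1670 × 0.001019) = 0.2439 m/day.

0.244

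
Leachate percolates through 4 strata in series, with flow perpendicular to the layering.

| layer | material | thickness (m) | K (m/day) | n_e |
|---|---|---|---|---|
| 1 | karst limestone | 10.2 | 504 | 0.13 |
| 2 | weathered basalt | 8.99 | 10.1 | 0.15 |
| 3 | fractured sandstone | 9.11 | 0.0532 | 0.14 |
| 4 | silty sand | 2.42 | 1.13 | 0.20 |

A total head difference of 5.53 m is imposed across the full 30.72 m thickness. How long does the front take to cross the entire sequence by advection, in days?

With flow normal to the layers, continuity requires the same specific discharge q through every layer.
Σ(b_i/K_i) = 10.2/504 + 8.99/10.1 + 9.11/0.0532 + 2.42/1.13 = 174.3 d.
q = Δh / Σ(b_i/K_i) = 5.53 / 174.3 = 0.03173 m/day.
In each layer the seepage velocity is v_i = q/n_i, so the layer transit time is t_i = b_i·n_i / q:
  layer 1 (karst limestone): t_1 = 10.2 × 0.13 / 0.03173 = 41.79 d
  layer 2 (weathered basalt): t_2 = 8.99 × 0.15 / 0.03173 = 42.50 d
  layer 3 (fractured sandstone): t_3 = 9.11 × 0.14 / 0.03173 = 40.20 d
  layer 4 (silty sand): t_4 = 2.42 × 0.20 / 0.03173 = 15.25 d
Total t = Σ t_i = 139.7 days.

140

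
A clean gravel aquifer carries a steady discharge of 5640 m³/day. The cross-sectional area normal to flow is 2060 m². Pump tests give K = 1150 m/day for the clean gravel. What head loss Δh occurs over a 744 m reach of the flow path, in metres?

From Q = K·A·i, i = Q / (K·A) = 5640 / (1150 × 2060) = 0.002381.
Head loss Δh = i · L = 0.002381 × 744 = 1.771 m.

1.77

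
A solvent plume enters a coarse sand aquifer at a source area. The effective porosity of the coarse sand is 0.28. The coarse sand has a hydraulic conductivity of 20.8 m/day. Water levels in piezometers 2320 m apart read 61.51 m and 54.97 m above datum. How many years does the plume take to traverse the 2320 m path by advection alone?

30.3

Hydraulic gradient i = (61.51 − 54.97) / 2320 = 6.54 / 2320 = 0.002819.
Darcy flux q = K · i = 20.80 × 0.002819 = 0.05863 m/day.
Seepage velocity v = q / n_e = 0.05863 / 0.28 = 0.2094 m/day.
Travel time t = L / v = 2320 / 0.2094 = 11079 days = 30.33 years.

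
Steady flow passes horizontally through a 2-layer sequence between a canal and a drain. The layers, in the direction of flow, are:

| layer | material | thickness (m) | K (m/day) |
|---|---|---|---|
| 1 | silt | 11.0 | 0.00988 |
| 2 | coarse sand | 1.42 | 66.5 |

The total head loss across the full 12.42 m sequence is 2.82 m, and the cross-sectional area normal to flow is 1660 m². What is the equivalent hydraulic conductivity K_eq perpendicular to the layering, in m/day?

0.0112

Flow is perpendicular to layering, so the layers act in series and the equivalent K is the thickness-weighted harmonic mean.
Total thickness L = 11.0 + 1.42 = 12.42 m.
Σ(b_i/K_i) = 11.0/0.00988 + 1.42/66.5 = 1113 d.
K_eq = L / Σ(b_i/K_i) = 12.42 / 1113 = 0.01116 m/day.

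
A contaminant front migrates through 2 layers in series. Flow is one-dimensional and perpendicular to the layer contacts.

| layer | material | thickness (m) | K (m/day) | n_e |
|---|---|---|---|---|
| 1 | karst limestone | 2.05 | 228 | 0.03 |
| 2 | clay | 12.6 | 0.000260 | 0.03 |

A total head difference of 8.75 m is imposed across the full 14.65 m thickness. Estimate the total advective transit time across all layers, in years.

6.66

With flow normal to the layers, continuity requires the same specific discharge q through every layer.
Σ(b_i/K_i) = 2.05/228 + 12.6/0.000260 = 48462 d.
q = Δh / Σ(b_i/K_i) = 8.75 / 48462 = 0.0001806 m/day.
In each layer the seepage velocity is v_i = q/n_i, so the layer transit time is t_i = b_i·n_i / q:
  layer 1 (karst limestone): t_1 = 2.05 × 0.03 / 0.0001806 = 340.6 d
  layer 2 (clay): t_2 = 12.6 × 0.03 / 0.0001806 = 2094 d
Total t = Σ t_i = 2434 days = 6.664 years.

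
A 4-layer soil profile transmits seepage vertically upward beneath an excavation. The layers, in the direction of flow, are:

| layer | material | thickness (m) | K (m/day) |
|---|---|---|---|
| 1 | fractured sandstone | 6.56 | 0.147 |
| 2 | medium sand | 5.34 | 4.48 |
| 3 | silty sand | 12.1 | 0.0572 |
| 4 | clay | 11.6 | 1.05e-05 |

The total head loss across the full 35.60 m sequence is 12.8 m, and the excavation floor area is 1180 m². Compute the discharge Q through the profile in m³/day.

0.0137

Flow is perpendicular to layering, so the layers act in series and the equivalent K is the thickness-weighted harmonic mean.
Total thickness L = 6.56 + 5.34 + 12.1 + 11.6 = 35.60 m.
Σ(b_i/K_i) = 6.56/0.147 + 5.34/4.48 + 12.1/0.0572 + 11.6/1.05e-05 = 1.105e+06 d.
K_eq = L / Σ(b_i/K_i) = 35.60 / 1.105e+06 = 3.222e-05 m/day.
Q = K_eq · A · (Δh/L) = 3.222e-05 × 1180 × (12.8/35.60) = 0.01367 m³/day.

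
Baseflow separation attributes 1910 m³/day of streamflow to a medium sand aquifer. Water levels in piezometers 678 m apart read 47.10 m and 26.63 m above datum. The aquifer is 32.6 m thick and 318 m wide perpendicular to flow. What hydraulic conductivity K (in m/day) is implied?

Cross-sectional area A = 318 × 32.6 = 10367 m².
Hydraulic gradient i = (47.10 − 26.63) / 678 = 20.47 / 678 = 0.03019.
From Q = K·A·i, K = Q / (A·i) = 1910 / (10367 × 0.03019) = 6.102 m/day.

6.10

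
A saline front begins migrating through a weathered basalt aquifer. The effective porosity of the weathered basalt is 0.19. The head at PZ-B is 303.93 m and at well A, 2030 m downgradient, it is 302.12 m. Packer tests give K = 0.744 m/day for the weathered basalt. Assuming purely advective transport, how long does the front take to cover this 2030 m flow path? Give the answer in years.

Hydraulic gradient i = (303.93 − 302.12) / 2030 = 1.81 / 2030 = 0.0008916.
Darcy flux q = K · i = 0.7440 × 0.0008916 = 0.0006634 m/day.
Seepage velocity v = q / n_e = 0.0006634 / 0.19 = 0.003491 m/day.
Travel time t = L / v = 2030 / 0.003491 = 5.814e+05 days = 1592 years.

1590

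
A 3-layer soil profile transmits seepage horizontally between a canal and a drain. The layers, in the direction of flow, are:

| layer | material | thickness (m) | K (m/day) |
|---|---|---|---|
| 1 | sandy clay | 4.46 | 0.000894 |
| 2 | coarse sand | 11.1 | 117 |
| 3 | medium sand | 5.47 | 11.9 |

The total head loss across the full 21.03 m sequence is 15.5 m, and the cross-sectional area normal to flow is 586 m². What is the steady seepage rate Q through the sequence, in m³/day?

1.82

Flow is perpendicular to layering, so the layers act in series and the equivalent K is the thickness-weighted harmonic mean.
Total thickness L = 4.46 + 11.1 + 5.47 = 21.03 m.
Σ(b_i/K_i) = 4.46/0.000894 + 11.1/117 + 5.47/11.9 = 4989 d.
K_eq = L / Σ(b_i/K_i) = 21.03 / 4989 = 0.004215 m/day.
Q = K_eq · A · (Δh/L) = 0.004215 × 586 × (15.5/21.03) = 1.820 m³/day.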